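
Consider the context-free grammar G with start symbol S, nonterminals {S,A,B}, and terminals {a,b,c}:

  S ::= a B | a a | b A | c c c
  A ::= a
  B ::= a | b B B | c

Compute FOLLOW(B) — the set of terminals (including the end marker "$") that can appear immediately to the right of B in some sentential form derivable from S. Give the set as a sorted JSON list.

FIRST sets, iterate to fixpoint:
round 1:
  A via A→a: +{a}
  B via B→a: +{a}
  B via B→b B B: +{b}
  B via B→c: +{c}
  S via S→a B: +{a}
  S via S→b A: +{b}
  S via S→c c c: +{c}
  FIRST(S)={a,b,c}  FIRST(A)={a}  FIRST(B)={a,b,c}
round 2: (stable)
  FIRST(S)={a,b,c}  FIRST(A)={a}  FIRST(B)={a,b,c}

FOLLOW sets:
initialize: $ ∈ FOLLOW(S)
round 1:
  B→b B B: FOLLOW(B) ⊇ FIRST(B) = {a,b,c}; new: +{a,b,c}
  S→a B: FOLLOW(B) ⊇ FOLLOW(S) ⊇ {$}; new: +{$}
  S→b A: FOLLOW(A) ⊇ FOLLOW(S) ⊇ {$}; new: +{$}
  FOLLOW[S]={$}  FOLLOW[A]={$}  FOLLOW[B]={$,a,b,c}
round 2: (no change)
  FOLLOW[S]={$}  FOLLOW[A]={$}  FOLLOW[B]={$,a,b,c}

FOLLOW(B) = ["$", "a", "b", "c"]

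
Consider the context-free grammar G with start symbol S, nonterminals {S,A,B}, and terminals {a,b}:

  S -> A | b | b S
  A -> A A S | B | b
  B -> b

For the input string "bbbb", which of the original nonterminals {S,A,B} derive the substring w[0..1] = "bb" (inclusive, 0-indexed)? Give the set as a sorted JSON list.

Convert to CNF:
  S -> A X2 | T0 S | b
  A -> A X1 | b
  B -> b
  T0 -> b
  X1 -> A S
  X2 -> A S

CYK table (by increasing span) (cells [i..j] with 0 ≤ i ≤ j ≤ 1 only):
  T[0,0] 'b' = {A,B,S,T0}  orig:{A,B,S}
  T[1,1] 'b' = {A,B,S,T0}  orig:{A,B,S}
  T[0,1] 'bb' = {S,X1,X2}  orig:{S}

Original NTs in T[0,1] deriving "bb": ["S"]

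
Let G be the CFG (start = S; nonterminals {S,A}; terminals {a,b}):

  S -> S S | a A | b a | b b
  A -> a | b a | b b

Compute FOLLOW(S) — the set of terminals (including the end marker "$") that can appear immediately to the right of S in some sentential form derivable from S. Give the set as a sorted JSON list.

Compute FIRST by fixpoint:
pass 1:
  A via A→a: +{a}
  A via A→b a: +{b}
  S via S→a A: +{a}
  S via S→b a: +{b}
  S: {a,b}  A: {a,b}
pass 2: — fixpoint
  S: {a,b}  A: {a,b}

FOLLOW sets:
seed FOLLOW(S) with $
pass 1:
  S→S S: FOLLOW(S) ⊇ FIRST(S) = {a,b}; new: +{a,b}
  S→a A: FOLLOW(A) ⊇ FOLLOW(S) ⊇ {$,a,b}; new: +{$,a,b}
  S: {$,a,b}  A: {$,a,b}
pass 2: (stable)
  S: {$,a,b}  A: {$,a,b}

FOLLOW(S) = ["$", "a", "b"]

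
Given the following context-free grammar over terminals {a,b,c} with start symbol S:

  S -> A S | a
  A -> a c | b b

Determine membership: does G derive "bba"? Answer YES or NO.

CNF form of G:
  S -> A S | a
  A -> T0 T1 | T2 T2
  T0 -> a
  T1 -> c
  T2 -> b

CYK fill:
  T[0,0] 'b' = {T2}  orig:{}
  T[1,1] 'b' = {T2}  orig:{}
  T[2,2] 'a' = {S,T0}  orig:{S}
  T[0,1] 'bb' = {A}
  T[1,2] 'ba' = ∅
  T[0,2] 'bba' = {S}

S ∈ T[0,2] ⇒ YES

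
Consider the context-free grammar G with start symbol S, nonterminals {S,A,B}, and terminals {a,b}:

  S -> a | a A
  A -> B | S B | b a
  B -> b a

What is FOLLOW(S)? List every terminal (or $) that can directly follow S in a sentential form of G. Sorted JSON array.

FIRST sets, iterate to fixpoint:
pass 1:
  A via A→b a: +{b}
  B via B→b a: +{b}
  S via S→a: +{a}
  FIRST[S]={a}  FIRST[A]={b}  FIRST[B]={b}
pass 2:
  A via A→S B: +{a}
  FIRST[S]={a}  FIRST[A]={a,b}  FIRST[B]={b}
pass 3: (stable)
  FIRST[S]={a}  FIRST[A]={a,b}  FIRST[B]={b}

Compute FOLLOW by fixpoint:
FOLLOW(S) := {$}
round 1:
  A→S B: FOLLOW(S) ⊇ FIRST(B) = {b}; new: +{b}
  S→a A: FOLLOW(A) ⊇ FOLLOW(S) ⊇ {$,b}; new: +{$,b}
  FOLLOW[S]={$,b}  FOLLOW[A]={$,b}  FOLLOW[B]={}
round 2:
  A→B: FOLLOW(B) ⊇ FOLLOW(A) ⊇ {$,b}; new: +{$,b}
  FOLLOW[S]={$,b}  FOLLOW[A]={$,b}  FOLLOW[B]={$,b}
round 3: — fixpoint
  FOLLOW[S]={$,b}  FOLLOW[A]={$,b}  FOLLOW[B]={$,b}

FOLLOW(S) = ["$", "b"]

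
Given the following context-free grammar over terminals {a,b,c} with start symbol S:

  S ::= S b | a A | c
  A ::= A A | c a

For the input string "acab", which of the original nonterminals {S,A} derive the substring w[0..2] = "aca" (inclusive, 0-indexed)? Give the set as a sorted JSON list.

Convert to CNF:
  S -> S T2 | T1 A | c
  A -> A A | T0 T1
  T0 -> c
  T1 -> a
  T2 -> b

CYK fill — only the sub-triangle for w[0..2]:
  [0..0]={T1}  "a"  orig:{}
  [1..1]={S,T0}  "c"  orig:{S}
  [2..2]={T1}  "a"  orig:{}
  [0..1]=∅  "ac"
  [1..2]={A}  "ca"
  [0..2]={S}  "aca"

Original NTs in T[0,2] deriving "aca": ["S"]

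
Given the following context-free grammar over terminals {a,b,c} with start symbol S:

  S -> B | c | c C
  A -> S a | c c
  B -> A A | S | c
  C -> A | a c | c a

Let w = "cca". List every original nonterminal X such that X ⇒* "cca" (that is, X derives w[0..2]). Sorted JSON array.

Convert to CNF:
  S -> A A | T1 C | c
  A -> S T0 | T1 T1
  B -> A A | T1 C | c
  C -> S T0 | T0 T1 | T1 T0 | T1 T1
  T0 -> a
  T1 -> c

CYK fill — only the sub-triangle for w[0..2]:
  [0..0]={B,S,T1}  "c"  orig:{B,S}
  [1..1]={B,S,T1}  "c"  orig:{B,S}
  [2..2]={T0}  "a"  orig:{}
  [0..1]={A,C}  "cc"
  [1..2]={A,C}  "ca"
  [0..2]={B,S}  "cca"

Original NTs in T[0,2] deriving "cca": ["B", "S"]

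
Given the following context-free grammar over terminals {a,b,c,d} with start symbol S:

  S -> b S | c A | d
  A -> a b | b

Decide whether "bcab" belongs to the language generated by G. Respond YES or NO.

Convert to CNF:
  S -> T1 S | T2 A | d
  A -> T0 T1 | b
  T0 -> a
  T1 -> b
  T2 -> c

CYK fill:
  cell(0,0) b: {A,T1}  orig:{A}
  cell(1,1) c: {T2}  orig:{}
  cell(2,2) a: {T0}  orig:{}
  cell(3,3) b: {A,T1}  orig:{A}
  cell(0,1) bc: ∅
  cell(1,2) ca: ∅
  cell(2,3) ab: {A}
  cell(0,2) bca: ∅
  cell(1,3) cab: {S}
  cell(0,3) bcab: {S}

S ∈ T[0,3] ⇒ YES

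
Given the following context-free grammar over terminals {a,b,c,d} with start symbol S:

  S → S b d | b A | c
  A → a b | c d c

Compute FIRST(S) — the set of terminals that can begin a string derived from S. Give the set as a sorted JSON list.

FIRST iteration:
[1]
  A via A→a b: +{a}
  A via A→c d c: +{c}
  S via S→b A: +{b}
  S via S→c: +{c}
  FIRST(S)={b,c}  FIRST(A)={a,c}
[2] (no change)
  FIRST(S)={b,c}  FIRST(A)={a,c}

FIRST(S) = ["b", "c"]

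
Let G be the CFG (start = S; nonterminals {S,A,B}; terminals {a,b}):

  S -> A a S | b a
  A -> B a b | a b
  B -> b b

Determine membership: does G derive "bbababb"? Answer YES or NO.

CNF form of G:
  S -> A X3 | T1 T0
  A -> B X2 | T0 T1
  B -> T1 T1
  T0 -> a
  T1 -> b
  X2 -> T0 T1
  X3 -> T0 S

CYK table (by increasing span):
  [0..0]={T1}  "b"  orig:{}
  [1..1]={T1}  "b"  orig:{}
  [2..2]={T0}  "a"  orig:{}
  [3..3]={T1}  "b"  orig:{}
  [4..4]={T0}  "a"  orig:{}
  [5..5]={T1}  "b"  orig:{}
  [6..6]={T1}  "b"  orig:{}
  [0..1]={B}  "bb"
  [1..2]={S}  "ba"
  [2..3]={A,X2}  "ab"  orig:{A}
  [3..4]={S}  "ba"
  [4..5]={A,X2}  "ab"  orig:{A}
  [5..6]={B}  "bb"
  [0..2]=∅  "bba"
  [1..3]=∅  "bab"
  [2..4]={X3}  "aba"  orig:{}
  [3..5]=∅  "bab"
  [4..6]=∅  "abb"
  [0..3]={A}  "bbab"
  [1..4]=∅  "baba"
  [2..5]=∅  "abab"
  [3..6]=∅  "babb"
  [0..4]=∅  "bbaba"
  [1..5]=∅  "babab"
  [2..6]=∅  "ababb"
  [0..5]=∅  "bbabab"
  [1..6]=∅  "bababb"
  [0..6]=∅  "bbababb"

S ∉ T[0,6] ⇒ NO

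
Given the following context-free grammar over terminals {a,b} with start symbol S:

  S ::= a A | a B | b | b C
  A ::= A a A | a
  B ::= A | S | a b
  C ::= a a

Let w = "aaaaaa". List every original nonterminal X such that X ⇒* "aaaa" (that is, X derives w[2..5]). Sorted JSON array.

CNF form of G:
  S -> T0 A | T0 B | T1 C | b
  A -> A X2 | a
  B -> A X3 | T0 A | T0 B | T0 T1 | T1 C | a | b
  C -> T0 T0
  T0 -> a
  T1 -> b
  X2 -> T0 A
  X3 -> T0 A

CYK table (by increasing span) — only the sub-triangle for w[2..5]:
  T[2,2] 'a' = {A,B,T0}  orig:{A,B}
  T[3,3] 'a' = {A,B,T0}  orig:{A,B}
  T[4,4] 'a' = {A,B,T0}  orig:{A,B}
  T[5,5] 'a' = {A,B,T0}  orig:{A,B}
  T[2,3] 'aa' = {B,C,S,X2,X3}  orig:{B,C,S}
  T[3,4] 'aa' = {B,C,S,X2,X3}  orig:{B,C,S}
  T[4,5] 'aa' = {B,C,S,X2,X3}  orig:{B,C,S}
  T[2,4] 'aaa' = {A,B,S}
  T[3,5] 'aaa' = {A,B,S}
  T[2,5] 'aaaa' = {B,S,X2,X3}  orig:{B,S}

Original NTs in T[2,5] deriving "aaaa": ["B", "S"]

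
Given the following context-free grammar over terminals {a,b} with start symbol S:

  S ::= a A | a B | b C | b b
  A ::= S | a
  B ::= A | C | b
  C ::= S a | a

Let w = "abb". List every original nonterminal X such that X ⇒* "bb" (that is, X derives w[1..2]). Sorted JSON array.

Convert to CNF:
  S -> T0 A | T0 B | T1 C | T1 T1
  A -> T0 A | T0 B | T1 C | T1 T1 | a
  B -> S T0 | T0 A | T0 B | T1 C | T1 T1 | a | b
  C -> S T0 | a
  T0 -> a
  T1 -> b

CYK fill (cells [i..j] with 1 ≤ i ≤ j ≤ 2 only):
  [1..1]={B,T1}  "b"  orig:{B}
  [2..2]={B,T1}  "b"  orig:{B}
  [1..2]={A,B,S}  "bb"

Original NTs in T[1,2] deriving "bb": ["A", "B", "S"]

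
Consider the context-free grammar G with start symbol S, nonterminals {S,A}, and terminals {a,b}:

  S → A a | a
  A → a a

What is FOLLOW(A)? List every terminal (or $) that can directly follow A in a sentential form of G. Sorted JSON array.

Compute FIRST by fixpoint:
round 1:
  A via A→a a: +{a}
  S via S→A a: +{a}
  S: {a}  A: {a}
round 2: — fixpoint
  S: {a}  A: {a}

FOLLOW sets:
initialize: $ ∈ FOLLOW(S)
pass 1:
  S→A a: FOLLOW(A) ⊇ FIRST(a) = {a}; new: +{a}
  S: {$}  A: {a}
pass 2: (stable)
  S: {$}  A: {a}

FOLLOW(A) = ["a"]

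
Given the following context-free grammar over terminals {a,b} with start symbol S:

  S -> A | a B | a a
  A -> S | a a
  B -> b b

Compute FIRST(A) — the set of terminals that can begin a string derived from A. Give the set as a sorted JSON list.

FIRST iteration:
round 1:
  A via A→a a: +{a}
  B via B→b b: +{b}
  S via S→A: +{a}
  FIRST(S)={a}  FIRST(A)={a}  FIRST(B)={b}
round 2: — fixpoint
  FIRST(S)={a}  FIRST(A)={a}  FIRST(B)={b}

FIRST(A) = ["a"]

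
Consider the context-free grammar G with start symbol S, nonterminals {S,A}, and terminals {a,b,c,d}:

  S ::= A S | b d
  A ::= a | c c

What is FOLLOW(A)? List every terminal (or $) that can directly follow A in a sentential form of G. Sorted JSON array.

FIRST iteration:
pass 1:
  A via A→a: +{a}
  A via A→c c: +{c}
  S via S→A S: +{a,c}
  S via S→b d: +{b}
  S: {a,b,c}  A: {a,c}
pass 2: (stable)
  S: {a,b,c}  A: {a,c}

FOLLOW iteration:
initialize: $ ∈ FOLLOW(S)
round 1:
  S→A S: FOLLOW(A) ⊇ FIRST(S) = {a,b,c}; new: +{a,b,c}
  FOLLOW[S]={$}  FOLLOW[A]={a,b,c}
round 2: done
  FOLLOW[S]={$}  FOLLOW[A]={a,b,c}

FOLLOW(A) = ["a", "b", "c"]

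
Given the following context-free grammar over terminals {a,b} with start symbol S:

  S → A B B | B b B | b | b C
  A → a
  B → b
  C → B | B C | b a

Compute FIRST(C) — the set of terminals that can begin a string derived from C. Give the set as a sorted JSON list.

FIRST sets, iterate to fixpoint:
pass 1:
  A via A→a: +{a}
  B via B→b: +{b}
  C via C→B: +{b}
  S via S→A B B: +{a}
  S via S→B b B: +{b}
  FIRST(S)={a,b}  FIRST(A)={a}  FIRST(B)={b}  FIRST(C)={b}
pass 2: (stable)
  FIRST(S)={a,b}  FIRST(A)={a}  FIRST(B)={b}  FIRST(C)={b}

FIRST(C) = ["b"]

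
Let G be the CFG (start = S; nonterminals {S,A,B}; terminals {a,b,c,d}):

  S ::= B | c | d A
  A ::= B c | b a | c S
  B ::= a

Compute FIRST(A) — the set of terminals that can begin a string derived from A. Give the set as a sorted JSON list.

Compute FIRST by fixpoint:
pass 1:
  A via A→b a: +{b}
  A via A→c S: +{c}
  B via B→a: +{a}
  S via S→B: +{a}
  S via S→c: +{c}
  S via S→d A: +{d}
  FIRST(S)={a,c,d}  FIRST(A)={b,c}  FIRST(B)={a}
pass 2:
  A via A→B c: +{a}
  FIRST(S)={a,c,d}  FIRST(A)={a,b,c}  FIRST(B)={a}
pass 3: — fixpoint
  FIRST(S)={a,c,d}  FIRST(A)={a,b,c}  FIRST(B)={a}

FIRST(A) = ["a", "b", "c"]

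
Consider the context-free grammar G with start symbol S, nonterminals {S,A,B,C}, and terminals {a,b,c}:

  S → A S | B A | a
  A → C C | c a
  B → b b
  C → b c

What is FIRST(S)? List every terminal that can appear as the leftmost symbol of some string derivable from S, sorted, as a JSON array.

Compute FIRST by fixpoint:
iter 1:
  A via A→c a: +{c}
  B via B→b b: +{b}
  C via C→b c: +{b}
  S via S→A S: +{c}
  S via S→B A: +{b}
  S via S→a: +{a}
  FIRST(S)={a,b,c}  FIRST(A)={c}  FIRST(B)={b}  FIRST(C)={b}
iter 2:
  A via A→C C: +{b}
  FIRST(S)={a,b,c}  FIRST(A)={b,c}  FIRST(B)={b}  FIRST(C)={b}
iter 3: (stable)
  FIRST(S)={a,b,c}  FIRST(A)={b,c}  FIRST(B)={b}  FIRST(C)={b}

FIRST(S) = ["a", "b", "c"]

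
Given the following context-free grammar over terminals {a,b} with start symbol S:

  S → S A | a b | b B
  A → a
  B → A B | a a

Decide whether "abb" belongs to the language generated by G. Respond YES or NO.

Convert to CNF:
  S -> S A | T0 T1 | T1 B
  A -> a
  B -> A B | T0 T0
  T0 -> a
  T1 -> b

CYK fill:
  [0..0]={A,T0}  "a"  orig:{A}
  [1..1]={T1}  "b"  orig:{}
  [2..2]={T1}  "b"  orig:{}
  [0..1]={S}  "ab"
  [1..2]=∅  "bb"
  [0..2]=∅  "abb"

S ∉ T[0,2] ⇒ NO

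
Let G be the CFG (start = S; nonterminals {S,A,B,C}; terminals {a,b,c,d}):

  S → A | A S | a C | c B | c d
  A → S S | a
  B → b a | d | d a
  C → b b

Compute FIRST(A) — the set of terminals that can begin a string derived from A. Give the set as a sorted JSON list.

FIRST iteration:
iter 1:
  A via A→a: +{a}
  B via B→b a: +{b}
  B via B→d: +{d}
  C via C→b b: +{b}
  S via S→A: +{a}
  S via S→c B: +{c}
  FIRST(S)={a,c}  FIRST(A)={a}  FIRST(B)={b,d}  FIRST(C)={b}
iter 2:
  A via A→S S: +{c}
  FIRST(S)={a,c}  FIRST(A)={a,c}  FIRST(B)={b,d}  FIRST(C)={b}
iter 3: (no change)
  FIRST(S)={a,c}  FIRST(A)={a,c}  FIRST(B)={b,d}  FIRST(C)={b}

FIRST(A) = ["a", "c"]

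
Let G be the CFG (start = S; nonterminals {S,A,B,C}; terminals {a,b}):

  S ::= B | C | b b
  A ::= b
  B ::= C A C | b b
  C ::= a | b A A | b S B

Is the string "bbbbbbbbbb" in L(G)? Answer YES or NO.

CNF form of G:
  S -> C X4 | T0 T0 | T0 X5 | T0 X6 | a
  A -> b
  B -> C X1 | T0 T0
  C -> T0 X2 | T0 X3 | a
  T0 -> b
  X1 -> A C
  X2 -> A A
  X3 -> S B
  X4 -> A C
  X5 -> A A
  X6 -> S B

CYK table (by increasing span):
  T[0,0] 'b' = {A,T0}  orig:{A}
  T[1,1] 'b' = {A,T0}  orig:{A}
  T[2,2] 'b' = {A,T0}  orig:{A}
  T[3,3] 'b' = {A,T0}  orig:{A}
  T[4,4] 'b' = {A,T0}  orig:{A}
  T[5,5] 'b' = {A,T0}  orig:{A}
  T[6,6] 'b' = {A,T0}  orig:{A}
  T[7,7] 'b' = {A,T0}  orig:{A}
  T[8,8] 'b' = {A,T0}  orig:{A}
  T[9,9] 'b' = {A,T0}  orig:{A}
  T[0,1] 'bb' = {B,S,X2,X5}  orig:{B,S}
  T[1,2] 'bb' = {B,S,X2,X5}  orig:{B,S}
  T[2,3] 'bb' = {B,S,X2,X5}  orig:{B,S}
  T[3,4] 'bb' = {B,S,X2,X5}  orig:{B,S}
  T[4,5] 'bb' = {B,S,X2,X5}  orig:{B,S}
  T[5,6] 'bb' = {B,S,X2,X5}  orig:{B,S}
  T[6,7] 'bb' = {B,S,X2,X5}  orig:{B,S}
  T[7,8] 'bb' = {B,S,X2,X5}  orig:{B,S}
  T[8,9] 'bb' = {B,S,X2,X5}  orig:{B,S}
  T[0,2] 'bbb' = {C,S}
  T[1,3] 'bbb' = {C,S}
  T[2,4] 'bbb' = {C,S}
  T[3,5] 'bbb' = {C,S}
  T[4,6] 'bbb' = {C,S}
  T[5,7] 'bbb' = {C,S}
  T[6,8] 'bbb' = {C,S}
  T[7,9] 'bbb' = {C,S}
  T[0,3] 'bbbb' = {X1,X3,X4,X6}  orig:{}
  T[1,4] 'bbbb' = {X1,X3,X4,X6}  orig:{}
  T[2,5] 'bbbb' = {X1,X3,X4,X6}  orig:{}
  T[3,6] 'bbbb' = {X1,X3,X4,X6}  orig:{}
  T[4,7] 'bbbb' = {X1,X3,X4,X6}  orig:{}
  T[5,8] 'bbbb' = {X1,X3,X4,X6}  orig:{}
  T[6,9] 'bbbb' = {X1,X3,X4,X6}  orig:{}
  T[0,4] 'bbbbb' = {C,S,X3,X6}  orig:{C,S}
  T[1,5] 'bbbbb' = {C,S,X3,X6}  orig:{C,S}
  T[2,6] 'bbbbb' = {C,S,X3,X6}  orig:{C,S}
  T[3,7] 'bbbbb' = {C,S,X3,X6}  orig:{C,S}
  T[4,8] 'bbbbb' = {C,S,X3,X6}  orig:{C,S}
  T[5,9] 'bbbbb' = {C,S,X3,X6}  orig:{C,S}
  T[0,5] 'bbbbbb' = {C,S,X1,X4}  orig:{C,S}
  T[1,6] 'bbbbbb' = {C,S,X1,X4}  orig:{C,S}
  T[2,7] 'bbbbbb' = {C,S,X1,X4}  orig:{C,S}
  T[3,8] 'bbbbbb' = {C,S,X1,X4}  orig:{C,S}
  T[4,9] 'bbbbbb' = {C,S,X1,X4}  orig:{C,S}
  T[0,6] 'bbbbbbb' = {B,S,X1,X3,X4,X6}  orig:{B,S}
  T[1,7] 'bbbbbbb' = {B,S,X1,X3,X4,X6}  orig:{B,S}
  T[2,8] 'bbbbbbb' = {B,S,X1,X3,X4,X6}  orig:{B,S}
  T[3,9] 'bbbbbbb' = {B,S,X1,X3,X4,X6}  orig:{B,S}
  T[0,7] 'bbbbbbbb' = {C,S,X3,X6}  orig:{C,S}
  T[1,8] 'bbbbbbbb' = {C,S,X3,X6}  orig:{C,S}
  T[2,9] 'bbbbbbbb' = {C,S,X3,X6}  orig:{C,S}
  T[0,8] 'bbbbbbbbb' = {B,C,S,X1,X3,X4,X6}  orig:{B,C,S}
  T[1,9] 'bbbbbbbbb' = {B,C,S,X1,X3,X4,X6}  orig:{B,C,S}
  T[0,9] 'bbbbbbbbbb' = {B,C,S,X1,X3,X4,X6}  orig:{B,C,S}

S ∈ T[0,9] ⇒ YES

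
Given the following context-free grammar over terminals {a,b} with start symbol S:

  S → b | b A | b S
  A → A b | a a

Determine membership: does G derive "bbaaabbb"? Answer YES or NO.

Convert to CNF:
  S -> T0 A | T0 S | b
  A -> A T0 | T1 T1
  T0 -> b
  T1 -> a

Fill CYK table bottom-up:
  T[0,0] 'b' = {S,T0}  orig:{S}
  T[1,1] 'b' = {S,T0}  orig:{S}
  T[2,2] 'a' = {T1}  orig:{}
  T[3,3] 'a' = {T1}  orig:{}
  T[4,4] 'a' = {T1}  orig:{}
  T[5,5] 'b' = {S,T0}  orig:{S}
  T[6,6] 'b' = {S,T0}  orig:{S}
  T[7,7] 'b' = {S,T0}  orig:{S}
  T[0,1] 'bb' = {S}
  T[1,2] 'ba' = ∅
  T[2,3] 'aa' = {A}
  T[3,4] 'aa' = {A}
  T[4,5] 'ab' = ∅
  T[5,6] 'bb' = {S}
  T[6,7] 'bb' = {S}
  T[0,2] 'bba' = ∅
  T[1,3] 'baa' = {S}
  T[2,4] 'aaa' = ∅
  T[3,5] 'aab' = {A}
  T[4,6] 'abb' = ∅
  T[5,7] 'bbb' = {S}
  T[0,3] 'bbaa' = {S}
  T[1,4] 'baaa' = ∅
  T[2,5] 'aaab' = ∅
  T[3,6] 'aabb' = {A}
  T[4,7] 'abbb' = ∅
  T[0,4] 'bbaaa' = ∅
  T[1,5] 'baaab' = ∅
  T[2,6] 'aaabb' = ∅
  T[3,7] 'aabbb' = {A}
  T[0,5] 'bbaaab' = ∅
  T[1,6] 'baaabb' = ∅
  T[2,7] 'aaabbb' = ∅
  T[0,6] 'bbaaabb' = ∅
  T[1,7] 'baaabbb' = ∅
  T[0,7] 'bbaaabbb' = ∅

S ∉ T[0,7] ⇒ NO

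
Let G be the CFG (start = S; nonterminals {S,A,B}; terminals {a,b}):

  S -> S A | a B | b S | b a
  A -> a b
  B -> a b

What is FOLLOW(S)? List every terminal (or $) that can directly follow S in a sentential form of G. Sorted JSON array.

FIRST iteration:
pass 1:
  A via A→a b: +{a}
  B via B→a b: +{a}
  S via S→a B: +{a}
  S via S→b S: +{b}
  S: {a,b}  A: {a}  B: {a}
pass 2: (no change)
  S: {a,b}  A: {a}  B: {a}

Compute FOLLOW by fixpoint:
initialize: $ ∈ FOLLOW(S)
pass 1:
  S→S A: FOLLOW(S) ⊇ FIRST(A) = {a}; new: +{a}
  S→S A: FOLLOW(A) ⊇ FOLLOW(S) ⊇ {$,a}; new: +{$,a}
  S→a B: FOLLOW(B) ⊇ FOLLOW(S) ⊇ {$,a}; new: +{$,a}
  FOLLOW(S)={$,a}  FOLLOW(A)={$,a}  FOLLOW(B)={$,a}
pass 2: (stable)
  FOLLOW(S)={$,a}  FOLLOW(A)={$,a}  FOLLOW(B)={$,a}

FOLLOW(S) = ["$", "a"]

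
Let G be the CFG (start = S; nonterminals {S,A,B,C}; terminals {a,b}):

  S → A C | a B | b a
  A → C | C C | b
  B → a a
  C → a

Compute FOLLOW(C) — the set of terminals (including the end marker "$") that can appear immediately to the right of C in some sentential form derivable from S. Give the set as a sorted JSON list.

FIRST sets, iterate to fixpoint:
pass 1:
  A via A→b: +{b}
  B via B→a a: +{a}
  C via C→a: +{a}
  S via S→A C: +{b}
  S via S→a B: +{a}
  FIRST(S)={a,b}  FIRST(A)={b}  FIRST(B)={a}  FIRST(C)={a}
pass 2:
  A via A→C: +{a}
  FIRST(S)={a,b}  FIRST(A)={a,b}  FIRST(B)={a}  FIRST(C)={a}
pass 3: done
  FIRST(S)={a,b}  FIRST(A)={a,b}  FIRST(B)={a}  FIRST(C)={a}

FOLLOW iteration:
FOLLOW(S) := {$}
[1]
  A→C C: FOLLOW(C) ⊇ FIRST(C) = {a}; new: +{a}
  S→A C: FOLLOW(A) ⊇ FIRST(C) = {a}; new: +{a}
  S→A C: FOLLOW(C) ⊇ FOLLOW(S) ⊇ {$}; new: +{$}
  S→a B: FOLLOW(B) ⊇ FOLLOW(S) ⊇ {$}; new: +{$}
  FOLLOW(S)={$}  FOLLOW(A)={a}  FOLLOW(B)={$}  FOLLOW(C)={$,a}
[2] (no change)
  FOLLOW(S)={$}  FOLLOW(A)={a}  FOLLOW(B)={$}  FOLLOW(C)={$,a}

FOLLOW(C) = ["$", "a"]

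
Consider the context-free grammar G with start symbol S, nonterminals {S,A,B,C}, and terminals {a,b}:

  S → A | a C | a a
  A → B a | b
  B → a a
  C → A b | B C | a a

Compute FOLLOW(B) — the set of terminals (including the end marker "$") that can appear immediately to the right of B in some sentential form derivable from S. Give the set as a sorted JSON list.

Compute FIRST by fixpoint:
round 1:
  A via A→b: +{b}
  B via B→a a: +{a}
  C via C→A b: +{b}
  C via C→B C: +{a}
  S via S→A: +{b}
  S via S→a C: +{a}
  FIRST(S)={a,b}  FIRST(A)={b}  FIRST(B)={a}  FIRST(C)={a,b}
round 2:
  A via A→B a: +{a}
  FIRST(S)={a,b}  FIRST(A)={a,b}  FIRST(B)={a}  FIRST(C)={a,b}
round 3: — fixpoint
  FIRST(S)={a,b}  FIRST(A)={a,b}  FIRST(B)={a}  FIRST(C)={a,b}

FOLLOW iteration:
initialize: $ ∈ FOLLOW(S)
round 1:
  A→B a: FOLLOW(B) ⊇ FIRST(a) = {a}; new: +{a}
  C→A b: FOLLOW(A) ⊇ FIRST(b) = {b}; new: +{b}
  C→B C: FOLLOW(B) ⊇ FIRST(C) = {a,b}; new: +{b}
  S→A: FOLLOW(A) ⊇ FOLLOW(S) ⊇ {$}; new: +{$}
  S→a C: FOLLOW(C) ⊇ FOLLOW(S) ⊇ {$}; new: +{$}
  FOLLOW[S]={$}  FOLLOW[A]={$,b}  FOLLOW[B]={a,b}  FOLLOW[C]={$}
round 2: done
  FOLLOW[S]={$}  FOLLOW[A]={$,b}  FOLLOW[B]={a,b}  FOLLOW[C]={$}

FOLLOW(B) = ["a", "b"]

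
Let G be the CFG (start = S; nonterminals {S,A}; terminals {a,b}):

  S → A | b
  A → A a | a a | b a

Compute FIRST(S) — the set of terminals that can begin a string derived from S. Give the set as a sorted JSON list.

FIRST iteration:
round 1:
  A via A→a a: +{a}
  A via A→b a: +{b}
  S via S→A: +{a,b}
  S: {a,b}  A: {a,b}
round 2: — fixpoint
  S: {a,b}  A: {a,b}

FIRST(S) = ["a", "b"]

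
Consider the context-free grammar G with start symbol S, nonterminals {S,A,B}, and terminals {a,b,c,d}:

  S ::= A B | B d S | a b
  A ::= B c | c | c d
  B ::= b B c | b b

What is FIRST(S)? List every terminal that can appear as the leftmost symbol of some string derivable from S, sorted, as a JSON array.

Compute FIRST by fixpoint:
round 1:
  A via A→c: +{c}
  B via B→b B c: +{b}
  S via S→A B: +{c}
  S via S→B d S: +{b}
  S via S→a b: +{a}
  FIRST(S)={a,b,c}  FIRST(A)={c}  FIRST(B)={b}
round 2:
  A via A→B c: +{b}
  FIRST(S)={a,b,c}  FIRST(A)={b,c}  FIRST(B)={b}
round 3: — fixpoint
  FIRST(S)={a,b,c}  FIRST(A)={b,c}  FIRST(B)={b}

FIRST(S) = ["a", "b", "c"]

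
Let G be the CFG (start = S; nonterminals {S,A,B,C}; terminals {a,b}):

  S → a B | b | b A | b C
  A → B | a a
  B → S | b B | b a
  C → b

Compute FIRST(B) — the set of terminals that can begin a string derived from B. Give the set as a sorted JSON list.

Compute FIRST by fixpoint:
[1]
  A via A→a a: +{a}
  B via B→b B: +{b}
  C via C→b: +{b}
  S via S→a B: +{a}
  S via S→b: +{b}
  FIRST[S]={a,b}  FIRST[A]={a}  FIRST[B]={b}  FIRST[C]={b}
[2]
  A via A→B: +{b}
  B via B→S: +{a}
  FIRST[S]={a,b}  FIRST[A]={a,b}  FIRST[B]={a,b}  FIRST[C]={b}
[3] done
  FIRST[S]={a,b}  FIRST[A]={a,b}  FIRST[B]={a,b}  FIRST[C]={b}

FIRST(B) = ["a", "b"]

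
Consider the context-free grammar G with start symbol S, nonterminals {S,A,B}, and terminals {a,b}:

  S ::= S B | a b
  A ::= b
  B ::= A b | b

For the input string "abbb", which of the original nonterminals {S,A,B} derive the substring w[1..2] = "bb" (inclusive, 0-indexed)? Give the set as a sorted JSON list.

Convert to CNF:
  S -> S B | T1 T0
  A -> b
  B -> A T0 | b
  T0 -> b
  T1 -> a

Fill CYK table bottom-up, restricted to cells inside w[1..2]:
  T[1,1] 'b' = {A,B,T0}  orig:{A,B}
  T[2,2] 'b' = {A,B,T0}  orig:{A,B}
  T[1,2] 'bb' = {B}

Original NTs in T[1,2] deriving "bb": ["B"]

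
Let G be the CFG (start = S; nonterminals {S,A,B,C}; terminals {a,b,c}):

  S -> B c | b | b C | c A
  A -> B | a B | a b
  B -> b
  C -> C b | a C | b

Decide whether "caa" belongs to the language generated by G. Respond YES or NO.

CNF form of G:
  S -> B T2 | T1 C | T2 A | b
  A -> T0 B | T0 T1 | b
  B -> b
  C -> C T1 | T0 C | b
  T0 -> a
  T1 -> b
  T2 -> c

CYK fill:
  [0..0]={T2}  "c"  orig:{}
  [1..1]={T0}  "a"  orig:{}
  [2..2]={T0}  "a"  orig:{}
  [0..1]=∅  "ca"
  [1..2]=∅  "aa"
  [0..2]=∅  "caa"

S ∉ T[0,2] ⇒ NO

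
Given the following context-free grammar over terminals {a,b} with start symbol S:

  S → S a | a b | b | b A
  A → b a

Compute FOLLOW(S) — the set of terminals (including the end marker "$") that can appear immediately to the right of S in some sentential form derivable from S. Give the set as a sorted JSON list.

FIRST iteration:
iter 1:
  A via A→b a: +{b}
  S via S→a b: +{a}
  S via S→b: +{b}
  FIRST(S)={a,b}  FIRST(A)={b}
iter 2: — fixpoint
  FIRST(S)={a,b}  FIRST(A)={b}

Compute FOLLOW by fixpoint:
initialize: $ ∈ FOLLOW(S)
iter 1:
  S→S a: FOLLOW(S) ⊇ FIRST(a) = {a}; new: +{a}
  S→b A: FOLLOW(A) ⊇ FOLLOW(S) ⊇ {$,a}; new: +{$,a}
  S: {$,a}  A: {$,a}
iter 2: (stable)
  S: {$,a}  A: {$,a}

FOLLOW(S) = ["$", "a"]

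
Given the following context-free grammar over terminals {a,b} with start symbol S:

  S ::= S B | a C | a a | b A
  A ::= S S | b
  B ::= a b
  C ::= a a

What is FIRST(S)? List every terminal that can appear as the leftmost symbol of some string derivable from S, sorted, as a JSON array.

FIRST sets, iterate to fixpoint:
round 1:
  A via A→b: +{b}
  B via B→a b: +{a}
  C via C→a a: +{a}
  S via S→a C: +{a}
  S via S→b A: +{b}
  S: {a,b}  A: {b}  B: {a}  C: {a}
round 2:
  A via A→S S: +{a}
  S: {a,b}  A: {a,b}  B: {a}  C: {a}
round 3: (no change)
  S: {a,b}  A: {a,b}  B: {a}  C: {a}

FIRST(S) = ["a", "b"]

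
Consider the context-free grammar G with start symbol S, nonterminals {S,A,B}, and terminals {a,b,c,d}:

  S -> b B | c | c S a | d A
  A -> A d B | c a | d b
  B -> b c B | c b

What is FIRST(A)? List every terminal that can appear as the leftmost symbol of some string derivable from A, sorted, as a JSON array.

Compute FIRST by fixpoint:
[1]
  A via A→c a: +{c}
  A via A→d b: +{d}
  B via B→b c B: +{b}
  B via B→c b: +{c}
  S via S→b B: +{b}
  S via S→c: +{c}
  S via S→d A: +{d}
  FIRST[S]={b,c,d}  FIRST[A]={c,d}  FIRST[B]={b,c}
[2] done
  FIRST[S]={b,c,d}  FIRST[A]={c,d}  FIRST[B]={b,c}

FIRST(A) = ["c", "d"]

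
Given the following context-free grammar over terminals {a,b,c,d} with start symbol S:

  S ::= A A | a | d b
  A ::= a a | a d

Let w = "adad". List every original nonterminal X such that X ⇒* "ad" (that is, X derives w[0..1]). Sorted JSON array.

CNF form of G:
  S -> A A | T1 T2 | a
  A -> T0 T0 | T0 T1
  T0 -> a
  T1 -> d
  T2 -> b

CYK table (by increasing span) — only the sub-triangle for w[0..1]:
  cell(0,0) a: {S,T0}  orig:{S}
  cell(1,1) d: {T1}  orig:{}
  cell(0,1) ad: {A}

Original NTs in T[0,1] deriving "ad": ["A"]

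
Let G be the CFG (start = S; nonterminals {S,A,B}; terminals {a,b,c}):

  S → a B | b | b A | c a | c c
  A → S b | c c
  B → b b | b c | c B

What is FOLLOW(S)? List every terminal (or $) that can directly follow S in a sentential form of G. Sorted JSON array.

FIRST sets, iterate to fixpoint:
pass 1:
  A via A→c c: +{c}
  B via B→b b: +{b}
  B via B→c B: +{c}
  S via S→a B: +{a}
  S via S→b: +{b}
  S via S→c a: +{c}
  FIRST(S)={a,b,c}  FIRST(A)={c}  FIRST(B)={b,c}
pass 2:
  A via A→S b: +{a,b}
  FIRST(S)={a,b,c}  FIRST(A)={a,b,c}  FIRST(B)={b,c}
pass 3: (stable)
  FIRST(S)={a,b,c}  FIRST(A)={a,b,c}  FIRST(B)={b,c}

FOLLOW iteration:
FOLLOW(S) := {$}
iter 1:
  A→S b: FOLLOW(S) ⊇ FIRST(b) = {b}; new: +{b}
  S→a B: FOLLOW(B) ⊇ FOLLOW(S) ⊇ {$,b}; new: +{$,b}
  S→b A: FOLLOW(A) ⊇ FOLLOW(S) ⊇ {$,b}; new: +{$,b}
  FOLLOW[S]={$,b}  FOLLOW[A]={$,b}  FOLLOW[B]={$,b}
iter 2: (stable)
  FOLLOW[S]={$,b}  FOLLOW[A]={$,b}  FOLLOW[B]={$,b}

FOLLOW(S) = ["$", "b"]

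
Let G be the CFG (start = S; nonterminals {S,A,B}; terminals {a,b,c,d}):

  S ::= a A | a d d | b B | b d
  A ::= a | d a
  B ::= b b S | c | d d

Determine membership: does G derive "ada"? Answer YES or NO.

Convert to CNF:
  S -> T1 A | T1 X4 | T2 B | T2 T0
  A -> T0 T1 | a
  B -> T0 T0 | T2 X3 | c
  T0 -> d
  T1 -> a
  T2 -> b
  X3 -> T2 S
  X4 -> T0 T0

Fill CYK table bottom-up:
  cell(0,0) a: {A,T1}  orig:{A}
  cell(1,1) d: {T0}  orig:{}
  cell(2,2) a: {A,T1}  orig:{A}
  cell(0,1) ad: ∅
  cell(1,2) da: {A}
  cell(0,2) ada: {S}

S ∈ T[0,2] ⇒ YES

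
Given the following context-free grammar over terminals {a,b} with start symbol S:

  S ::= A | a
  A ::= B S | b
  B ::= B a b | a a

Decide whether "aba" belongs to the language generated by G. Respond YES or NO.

Convert to CNF:
  S -> B S | a | b
  A -> B S | b
  B -> B X2 | T0 T0
  T0 -> a
  T1 -> b
  X2 -> T0 T1

Fill CYK table bottom-up:
  T[0,0] 'a' = {S,T0}  orig:{S}
  T[1,1] 'b' = {A,S,T1}  orig:{A,S}
  T[2,2] 'a' = {S,T0}  orig:{S}
  T[0,1] 'ab' = {X2}  orig:{}
  T[1,2] 'ba' = ∅
  T[0,2] 'aba' = ∅

S ∉ T[0,2] ⇒ NO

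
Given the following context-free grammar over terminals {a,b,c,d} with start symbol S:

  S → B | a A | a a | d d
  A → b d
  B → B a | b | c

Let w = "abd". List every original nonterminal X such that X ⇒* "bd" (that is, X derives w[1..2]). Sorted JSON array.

CNF form of G:
  S -> B T2 | T1 T1 | T2 A | T2 T2 | b | c
  A -> T0 T1
  B -> B T2 | b | c
  T0 -> b
  T1 -> d
  T2 -> a

Fill CYK table bottom-up, restricted to cells inside w[1..2]:
  cell(1,1) b: {B,S,T0}  orig:{B,S}
  cell(2,2) d: {T1}  orig:{}
  cell(1,2) bd: {A}

Original NTs in T[1,2] deriving "bd": ["A"]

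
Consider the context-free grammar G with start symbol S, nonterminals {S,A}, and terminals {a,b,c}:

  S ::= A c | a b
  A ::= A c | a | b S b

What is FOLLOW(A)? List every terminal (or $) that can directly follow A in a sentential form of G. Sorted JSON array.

FIRST iteration:
iter 1:
  A via A→a: +{a}
  A via A→b S b: +{b}
  S via S→A c: +{a,b}
  FIRST(S)={a,b}  FIRST(A)={a,b}
iter 2: — fixpoint
  FIRST(S)={a,b}  FIRST(A)={a,b}

FOLLOW iteration:
seed FOLLOW(S) with $
[1]
  A→A c: FOLLOW(A) ⊇ FIRST(c) = {c}; new: +{c}
  A→b S b: FOLLOW(S) ⊇ FIRST(b) = {b}; new: +{b}
  S: {$,b}  A: {c}
[2] (stable)
  S: {$,b}  A: {c}

FOLLOW(A) = ["c"]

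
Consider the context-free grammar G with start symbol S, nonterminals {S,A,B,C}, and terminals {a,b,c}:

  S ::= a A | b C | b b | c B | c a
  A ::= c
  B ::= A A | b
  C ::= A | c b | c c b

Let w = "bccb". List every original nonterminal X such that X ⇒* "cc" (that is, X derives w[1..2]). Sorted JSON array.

Convert to CNF:
  S -> T0 B | T0 T2 | T1 C | T1 T1 | T2 A
  A -> c
  B -> A A | b
  C -> T0 T1 | T0 X3 | c
  T0 -> c
  T1 -> b
  T2 -> a
  X3 -> T0 T1

CYK fill — only the sub-triangle for w[1..2]:
  cell(1,1) c: {A,C,T0}  orig:{A,C}
  cell(2,2) c: {A,C,T0}  orig:{A,C}
  cell(1,2) cc: {B}

Original NTs in T[1,2] deriving "cc": ["B"]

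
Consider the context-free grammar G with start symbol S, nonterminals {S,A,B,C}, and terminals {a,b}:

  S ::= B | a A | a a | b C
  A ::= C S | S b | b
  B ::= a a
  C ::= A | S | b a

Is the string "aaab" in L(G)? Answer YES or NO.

CNF form of G:
  S -> T0 C | T1 A | T1 T1
  A -> C S | S T0 | b
  B -> T1 T1
  C -> C S | S T0 | T0 C | T0 T1 | T1 A | T1 T1 | b
  T0 -> b
  T1 -> a

CYK fill:
  cell(0,0) a: {T1}  orig:{}
  cell(1,1) a: {T1}  orig:{}
  cell(2,2) a: {T1}  orig:{}
  cell(3,3) b: {A,C,T0}  orig:{A,C}
  cell(0,1) aa: {B,C,S}
  cell(1,2) aa: {B,C,S}
  cell(2,3) ab: {C,S}
  cell(0,2) aaa: ∅
  cell(1,3) aab: {A,C}
  cell(0,3) aaab: {A,C,S}

S ∈ T[0,3] ⇒ YES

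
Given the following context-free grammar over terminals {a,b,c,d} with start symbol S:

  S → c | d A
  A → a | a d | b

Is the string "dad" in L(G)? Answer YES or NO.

CNF form of G:
  S -> T1 A | c
  A -> T0 T1 | a | b
  T0 -> a
  T1 -> d

CYK table (by increasing span):
  T[0,0] 'd' = {T1}  orig:{}
  T[1,1] 'a' = {A,T0}  orig:{A}
  T[2,2] 'd' = {T1}  orig:{}
  T[0,1] 'da' = {S}
  T[1,2] 'ad' = {A}
  T[0,2] 'dad' = {S}

S ∈ T[0,2] ⇒ YES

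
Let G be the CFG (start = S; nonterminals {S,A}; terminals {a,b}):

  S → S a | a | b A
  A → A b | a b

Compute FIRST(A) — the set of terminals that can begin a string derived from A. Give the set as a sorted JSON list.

Compute FIRST by fixpoint:
[1]
  A via A→a b: +{a}
  S via S→a: +{a}
  S via S→b A: +{b}
  FIRST(S)={a,b}  FIRST(A)={a}
[2] — fixpoint
  FIRST(S)={a,b}  FIRST(A)={a}

FIRST(A) = ["a"]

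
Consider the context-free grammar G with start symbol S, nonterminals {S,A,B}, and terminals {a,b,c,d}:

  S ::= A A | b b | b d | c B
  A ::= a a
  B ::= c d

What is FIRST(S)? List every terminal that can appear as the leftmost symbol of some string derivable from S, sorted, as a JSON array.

Compute FIRST by fixpoint:
pass 1:
  A via A→a a: +{a}
  B via B→c d: +{c}
  S via S→A A: +{a}
  S via S→b b: +{b}
  S via S→c B: +{c}
  FIRST(S)={a,b,c}  FIRST(A)={a}  FIRST(B)={c}
pass 2: (no change)
  FIRST(S)={a,b,c}  FIRST(A)={a}  FIRST(B)={c}

FIRST(S) = ["a", "b", "c"]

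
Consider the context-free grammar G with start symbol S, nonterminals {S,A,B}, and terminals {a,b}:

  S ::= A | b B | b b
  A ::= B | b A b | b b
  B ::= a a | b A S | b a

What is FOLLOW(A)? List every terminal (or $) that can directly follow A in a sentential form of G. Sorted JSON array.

Compute FIRST by fixpoint:
round 1:
  A via A→b A b: +{b}
  B via B→a a: +{a}
  B via B→b A S: +{b}
  S via S→A: +{b}
  S: {b}  A: {b}  B: {a,b}
round 2:
  A via A→B: +{a}
  S via S→A: +{a}
  S: {a,b}  A: {a,b}  B: {a,b}
round 3: (stable)
  S: {a,b}  A: {a,b}  B: {a,b}

Compute FOLLOW by fixpoint:
initialize: $ ∈ FOLLOW(S)
iter 1:
  A→b A b: FOLLOW(A) ⊇ FIRST(b) = {b}; new: +{b}
  B→b A S: FOLLOW(A) ⊇ FIRST(S) = {a,b}; new: +{a}
  S→A: FOLLOW(A) ⊇ FOLLOW(S) ⊇ {$}; new: +{$}
  S→b B: FOLLOW(B) ⊇ FOLLOW(S) ⊇ {$}; new: +{$}
  S: {$}  A: {$,a,b}  B: {$}
iter 2:
  A→B: FOLLOW(B) ⊇ FOLLOW(A) ⊇ {$,a,b}; new: +{a,b}
  B→b A S: FOLLOW(S) ⊇ FOLLOW(B) ⊇ {$,a,b}; new: +{a,b}
  S: {$,a,b}  A: {$,a,b}  B: {$,a,b}
iter 3: — fixpoint
  S: {$,a,b}  A: {$,a,b}  B: {$,a,b}

FOLLOW(A) = ["$", "a", "b"]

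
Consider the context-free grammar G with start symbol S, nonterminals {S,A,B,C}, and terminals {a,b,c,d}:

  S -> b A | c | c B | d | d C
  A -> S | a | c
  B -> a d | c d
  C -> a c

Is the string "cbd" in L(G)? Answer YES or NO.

Convert to CNF:
  S -> T0 A | T1 B | T2 C | c | d
  A -> T0 A | T1 B | T2 C | a | c | d
  B -> T1 T2 | T3 T2
  C -> T3 T1
  T0 -> b
  T1 -> c
  T2 -> d
  T3 -> a

CYK table (by increasing span):
  T[0,0] 'c' = {A,S,T1}  orig:{A,S}
  T[1,1] 'b' = {T0}  orig:{}
  T[2,2] 'd' = {A,S,T2}  orig:{A,S}
  T[0,1] 'cb' = ∅
  T[1,2] 'bd' = {A,S}
  T[0,2] 'cbd' = ∅

S ∉ T[0,2] ⇒ NO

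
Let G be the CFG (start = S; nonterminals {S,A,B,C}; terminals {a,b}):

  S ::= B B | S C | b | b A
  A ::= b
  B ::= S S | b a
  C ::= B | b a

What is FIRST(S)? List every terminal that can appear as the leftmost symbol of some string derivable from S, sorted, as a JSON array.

Compute FIRST by fixpoint:
[1]
  A via A→b: +{b}
  B via B→b a: +{b}
  C via C→B: +{b}
  S via S→B B: +{b}
  FIRST(S)={b}  FIRST(A)={b}  FIRST(B)={b}  FIRST(C)={b}
[2] (no change)
  FIRST(S)={b}  FIRST(A)={b}  FIRST(B)={b}  FIRST(C)={b}

FIRST(S) = ["b"]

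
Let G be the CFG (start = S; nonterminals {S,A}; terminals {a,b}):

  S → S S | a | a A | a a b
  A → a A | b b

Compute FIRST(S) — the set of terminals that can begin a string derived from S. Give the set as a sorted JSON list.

FIRST iteration:
iter 1:
  A via A→a A: +{a}
  A via A→b b: +{b}
  S via S→a: +{a}
  FIRST[S]={a}  FIRST[A]={a,b}
iter 2: done
  FIRST[S]={a}  FIRST[A]={a,b}

FIRST(S) = ["a"]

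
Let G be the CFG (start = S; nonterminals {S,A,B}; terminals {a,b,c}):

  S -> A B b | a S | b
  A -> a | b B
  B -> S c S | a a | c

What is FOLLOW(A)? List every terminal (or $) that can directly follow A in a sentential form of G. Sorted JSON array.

FIRST sets, iterate to fixpoint:
pass 1:
  A via A→a: +{a}
  A via A→b B: +{b}
  B via B→a a: +{a}
  B via B→c: +{c}
  S via S→A B b: +{a,b}
  FIRST[S]={a,b}  FIRST[A]={a,b}  FIRST[B]={a,c}
pass 2:
  B via B→S c S: +{b}
  FIRST[S]={a,b}  FIRST[A]={a,b}  FIRST[B]={a,b,c}
pass 3: (no change)
  FIRST[S]={a,b}  FIRST[A]={a,b}  FIRST[B]={a,b,c}

FOLLOW iteration:
FOLLOW(S) := {$}
round 1:
  B→S c S: FOLLOW(S) ⊇ FIRST(c) = {c}; new: +{c}
  S→A B b: FOLLOW(A) ⊇ FIRST(B) = {a,b,c}; new: +{a,b,c}
  S→A B b: FOLLOW(B) ⊇ FIRST(b) = {b}; new: +{b}
  FOLLOW(S)={$,c}  FOLLOW(A)={a,b,c}  FOLLOW(B)={b}
round 2:
  A→b B: FOLLOW(B) ⊇ FOLLOW(A) ⊇ {a,b,c}; new: +{a,c}
  B→S c S: FOLLOW(S) ⊇ FOLLOW(B) ⊇ {a,b,c}; new: +{a,b}
  FOLLOW(S)={$,a,b,c}  FOLLOW(A)={a,b,c}  FOLLOW(B)={a,b,c}
round 3: done
  FOLLOW(S)={$,a,b,c}  FOLLOW(A)={a,b,c}  FOLLOW(B)={a,b,c}

FOLLOW(A) = ["a", "b", "c"]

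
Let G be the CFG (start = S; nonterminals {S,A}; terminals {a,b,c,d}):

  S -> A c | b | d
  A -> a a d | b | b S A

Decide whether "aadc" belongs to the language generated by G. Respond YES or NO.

Convert to CNF:
  S -> A T3 | b | d
  A -> T0 X4 | T2 X5 | b
  T0 -> a
  T1 -> d
  T2 -> b
  T3 -> c
  X4 -> T0 T1
  X5 -> S A

CYK fill:
  [0..0]={T0}  "a"  orig:{}
  [1..1]={T0}  "a"  orig:{}
  [2..2]={S,T1}  "d"  orig:{S}
  [3..3]={T3}  "c"  orig:{}
  [0..1]=∅  "aa"
  [1..2]={X4}  "ad"  orig:{}
  [2..3]=∅  "dc"
  [0..2]={A}  "aad"
  [1..3]=∅  "adc"
  [0..3]={S}  "aadc"

S ∈ T[0,3] ⇒ YES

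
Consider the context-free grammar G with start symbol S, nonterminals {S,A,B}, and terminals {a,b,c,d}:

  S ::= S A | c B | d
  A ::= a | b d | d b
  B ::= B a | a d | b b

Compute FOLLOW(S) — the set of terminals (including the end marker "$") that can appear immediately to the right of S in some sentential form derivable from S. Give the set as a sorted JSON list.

Compute FIRST by fixpoint:
pass 1:
  A via A→a: +{a}
  A via A→b d: +{b}
  A via A→d b: +{d}
  B via B→a d: +{a}
  B via B→b b: +{b}
  S via S→c B: +{c}
  S via S→d: +{d}
  FIRST(S)={c,d}  FIRST(A)={a,b,d}  FIRST(B)={a,b}
pass 2: done
  FIRST(S)={c,d}  FIRST(A)={a,b,d}  FIRST(B)={a,b}

FOLLOW sets:
initialize: $ ∈ FOLLOW(S)
pass 1:
  B→B a: FOLLOW(B) ⊇ FIRST(a) = {a}; new: +{a}
  S→S A: FOLLOW(S) ⊇ FIRST(A) = {a,b,d}; new: +{a,b,d}
  S→S A: FOLLOW(A) ⊇ FOLLOW(S) ⊇ {$,a,b,d}; new: +{$,a,b,d}
  S→c B: FOLLOW(B) ⊇ FOLLOW(S) ⊇ {$,a,b,d}; new: +{$,b,d}
  S: {$,a,b,d}  A: {$,a,b,d}  B: {$,a,b,d}
pass 2: (no change)
  S: {$,a,b,d}  A: {$,a,b,d}  B: {$,a,b,d}

FOLLOW(S) = ["$", "a", "b", "d"]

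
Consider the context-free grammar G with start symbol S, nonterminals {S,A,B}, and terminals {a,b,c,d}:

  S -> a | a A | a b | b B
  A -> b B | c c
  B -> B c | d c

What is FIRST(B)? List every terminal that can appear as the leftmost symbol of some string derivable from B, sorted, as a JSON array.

Compute FIRST by fixpoint:
iter 1:
  A via A→b B: +{b}
  A via A→c c: +{c}
  B via B→d c: +{d}
  S via S→a: +{a}
  S via S→b B: +{b}
  FIRST(S)={a,b}  FIRST(A)={b,c}  FIRST(B)={d}
iter 2: (no change)
  FIRST(S)={a,b}  FIRST(A)={b,c}  FIRST(B)={d}

FIRST(B) = ["d"]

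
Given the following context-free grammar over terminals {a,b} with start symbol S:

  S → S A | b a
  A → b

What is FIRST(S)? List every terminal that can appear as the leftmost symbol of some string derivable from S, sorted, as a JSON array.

Compute FIRST by fixpoint:
[1]
  A via A→b: +{b}
  S via S→b a: +{b}
  FIRST(S)={b}  FIRST(A)={b}
[2] (no change)
  FIRST(S)={b}  FIRST(A)={b}

FIRST(S) = ["b"]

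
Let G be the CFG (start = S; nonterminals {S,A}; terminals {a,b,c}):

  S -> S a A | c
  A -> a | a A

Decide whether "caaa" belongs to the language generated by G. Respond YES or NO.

Convert to CNF:
  S -> S X1 | c
  A -> T0 A | a
  T0 -> a
  X1 -> T0 A

CYK fill:
  cell(0,0) c: {S}
  cell(1,1) a: {A,T0}  orig:{A}
  cell(2,2) a: {A,T0}  orig:{A}
  cell(3,3) a: {A,T0}  orig:{A}
  cell(0,1) ca: ∅
  cell(1,2) aa: {A,X1}  orig:{A}
  cell(2,3) aa: {A,X1}  orig:{A}
  cell(0,2) caa: {S}
  cell(1,3) aaa: {A,X1}  orig:{A}
  cell(0,3) caaa: {S}

S ∈ T[0,3] ⇒ YES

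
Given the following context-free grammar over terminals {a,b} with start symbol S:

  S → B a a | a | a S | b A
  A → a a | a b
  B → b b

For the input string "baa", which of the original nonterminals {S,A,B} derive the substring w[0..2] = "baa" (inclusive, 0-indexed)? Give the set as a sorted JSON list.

CNF form of G:
  S -> B X2 | T0 S | T1 A | a
  A -> T0 T0 | T0 T1
  B -> T1 T1
  T0 -> a
  T1 -> b
  X2 -> T0 T0

Fill CYK table bottom-up (cells [i..j] with 0 ≤ i ≤ j ≤ 2 only):
  T[0,0] 'b' = {T1}  orig:{}
  T[1,1] 'a' = {S,T0}  orig:{S}
  T[2,2] 'a' = {S,T0}  orig:{S}
  T[0,1] 'ba' = ∅
  T[1,2] 'aa' = {A,S,X2}  orig:{A,S}
  T[0,2] 'baa' = {S}

Original NTs in T[0,2] deriving "baa": ["S"]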